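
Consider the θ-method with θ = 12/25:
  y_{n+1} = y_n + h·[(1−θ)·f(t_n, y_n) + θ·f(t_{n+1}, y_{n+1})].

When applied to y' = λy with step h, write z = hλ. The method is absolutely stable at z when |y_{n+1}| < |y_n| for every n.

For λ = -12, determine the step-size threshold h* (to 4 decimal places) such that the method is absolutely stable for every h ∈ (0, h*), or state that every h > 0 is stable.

On y'=λy, z=hλ:
  y_{n+1} = y_n + z·[13/25·y_n + 12/25·y_{n+1}] ⇒ (1 − 12/25z)y_{n+1} = (1 + 13/25z)y_n
  ⇒ R(z) = (1 + 13/25z)/(1 − 12/25z).

Solve |R(x)|<1 on ℝ⁻.
x=-1.33: |R|=0.1882
R=−1: 1+13/25x = −1+12/25x ⇒ -1/25x=2 ⇒ x=2/(-1/25)=-50.0000
Confirm numerically:
  x=-49.930: |R|=0.99989 <1
  x=-43.781: |R|=0.98870 <1
  x=-32.197: |R|=0.95672 <1
  x=-27.157: |R|=0.93490 <1
  x=-50.535: |R|=1.00085 >1
  x=-50.443: |R|=1.00070 >1
  x=-50.066: |R|=1.00011 >1
Stable set (-50.0000, 0).

(-50.0000,0); λ=-12 ⇒ h* = (50)/12 = 4.1667.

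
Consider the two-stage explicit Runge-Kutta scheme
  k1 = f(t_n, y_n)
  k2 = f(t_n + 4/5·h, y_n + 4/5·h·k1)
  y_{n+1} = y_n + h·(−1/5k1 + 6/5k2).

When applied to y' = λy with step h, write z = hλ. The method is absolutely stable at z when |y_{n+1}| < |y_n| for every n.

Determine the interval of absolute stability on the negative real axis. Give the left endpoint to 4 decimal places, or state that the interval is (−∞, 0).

Set f=λy, z=hλ:
  k1=λy_n ⇒ h·k1=z·y_n;  k2=λ(1+4/5z)y_n ⇒ h·k2=z(1+4/5z)y_n
  y_{n+1}/y_n = 1 − 1/5z + 6/5z(1+4/5z) = 1 + z + 24/25z²
  so R(z) = 1 + z + 24/25z².

Find x<0 with |R(x)|<1.
x=-1.45: |R|=1.5684
R=1: x+24/25x²=0 ⇒ x=−25/24=-1.0417; min R=1−1/(4·24/25)=0.7396>−1
Confirm numerically:
  x=-1.006: |R|=0.96555 <1
  x=-0.831: |R|=0.83194 <1
  x=-0.549: |R|=0.74034 <1
  x=-0.500: |R|=0.74000 <1
  x=-1.598: |R|=1.85346 >1
  x=-1.203: |R|=1.18632 >1
  x=-1.149: |R|=1.11839 >1
Interval (-1.0417, 0).

z∈(-1.0417,0).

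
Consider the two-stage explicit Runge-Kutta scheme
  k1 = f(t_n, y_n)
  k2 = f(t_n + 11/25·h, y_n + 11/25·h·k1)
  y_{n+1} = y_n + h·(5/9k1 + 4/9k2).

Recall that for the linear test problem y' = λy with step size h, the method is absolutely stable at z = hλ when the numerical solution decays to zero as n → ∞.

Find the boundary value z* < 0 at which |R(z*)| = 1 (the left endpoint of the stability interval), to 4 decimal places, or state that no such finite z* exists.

On y'=λy, z=hλ:
  k1=λy_n ⇒ h·k1=z·y_n;  k2=λ(1+11/25z)y_n ⇒ h·k2=z(1+11/25z)y_n
  y_{n+1}/y_n = 1 + 5/9z + 4/9z(1+11/25z) = 1 + z + 44/225z²
  R(z) = 1 + z + 44/225z².

Find x<0 with |R(x)|<1.
x=-1.42: |R|=0.0257
R=1: x+44/225x²=0 ⇒ x=−225/44=-5.1136; min R=1−1/(4·44/225)=-0.2784>−1
Confirm numerically:
  x=-4.513: |R|=0.46991 <1
  x=-4.271: |R|=0.29622 <1
  x=-2.982: |R|=0.24306 <1
  x=-2.701: |R|=0.27434 <1
  x=-5.470: |R|=1.38120 >1
  x=-5.370: |R|=1.26922 >1
Stable set (-5.1136, 0).

left endpoint -5.1136.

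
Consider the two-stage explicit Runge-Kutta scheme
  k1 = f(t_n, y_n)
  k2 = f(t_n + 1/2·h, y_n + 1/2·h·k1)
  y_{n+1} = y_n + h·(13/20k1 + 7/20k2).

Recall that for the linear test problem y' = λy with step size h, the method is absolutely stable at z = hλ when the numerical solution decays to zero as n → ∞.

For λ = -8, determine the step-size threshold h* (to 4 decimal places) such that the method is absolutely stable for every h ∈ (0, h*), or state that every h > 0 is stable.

(-5.7143,0); λ=-8 ⇒ h* = (40/7)/8 = 0.7143.

Test eqn y'=λy, z=hλ:
  k1=λy_n ⇒ h·k1=z·y_n;  k2=λ(1+1/2z)y_n ⇒ h·k2=z(1+1/2z)y_n
  y_{n+1}/y_n = 1 + 13/20z + 7/20z(1+1/2z) = 1 + z + 7/40z²
  ⇒ R(z) = 1 + z + 7/40z².

Solve |R(x)|<1 on ℝ⁻.
x=-0.87: |R|=0.2625
R=1: x+7/40x²=0 ⇒ x=−40/7=-5.7143; min R=1−1/(4·7/40)=-0.4286>−1
Confirm numerically:
  x=-5.693: |R|=0.97879 <1
  x=-5.614: |R|=0.90147 <1
  x=-4.717: |R|=0.17677 <1
  x=-3.417: |R|=0.37372 <1
  x=-6.225: |R|=1.55636 >1
  x=-6.198: |R|=1.52466 >1
  x=-6.117: |R|=1.43110 >1
Interval (-5.7143, 0).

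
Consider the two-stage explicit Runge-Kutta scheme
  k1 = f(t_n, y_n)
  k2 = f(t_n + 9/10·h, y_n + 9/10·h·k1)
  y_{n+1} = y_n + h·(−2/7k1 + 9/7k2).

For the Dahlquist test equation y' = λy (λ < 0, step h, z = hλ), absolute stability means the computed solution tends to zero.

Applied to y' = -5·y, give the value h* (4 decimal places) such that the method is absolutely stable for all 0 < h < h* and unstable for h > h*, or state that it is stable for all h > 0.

Test eqn y'=λy, z=hλ:
  k1=λy_n ⇒ h·k1=z·y_n;  k2=λ(1+9/10z)y_n ⇒ h·k2=z(1+9/10z)y_n
  y_{n+1}/y_n = 1 − 2/7z + 9/7z(1+9/10z) = 1 + z + 81/70z²
  R(z) = 1 + z + 81/70z².

Boundary: |R(x)|=1, x<0.
x=-0.67: |R|=0.8494
R=1: x+81/70x²=0 ⇒ x=−70/81=-0.8642; min R=1−1/(4·81/70)=0.7840>−1
Confirm numerically:
  x=-0.842: |R|=0.97837 <1
  x=-0.833: |R|=0.96993 <1
  x=-0.808: |R|=0.94746 <1
  x=-0.354: |R|=0.79101 <1
  x=-1.096: |R|=1.29398 >1
  x=-1.047: |R|=1.22147 >1
Stable set (-0.8642, 0).

(-0.8642,0); λ=-5 ⇒ h* = (70/81)/5 = 0.1728.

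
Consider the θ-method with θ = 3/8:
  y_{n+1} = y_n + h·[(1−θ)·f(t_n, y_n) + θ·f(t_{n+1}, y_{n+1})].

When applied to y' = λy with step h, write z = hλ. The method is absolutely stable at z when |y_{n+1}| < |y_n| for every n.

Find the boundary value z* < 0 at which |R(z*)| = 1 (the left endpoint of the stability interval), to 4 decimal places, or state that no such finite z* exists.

left endpoint -8.0000.

With y'=λy (z=hλ):
  y_{n+1} = y_n + z·[5/8·y_n + 3/8·y_{n+1}] ⇒ (1 − 3/8z)y_{n+1} = (1 + 5/8z)y_n
  ⇒ R(z) = (1 + 5/8z)/(1 − 3/8z).

Boundary: |R(x)|=1, x<0.
x=-0.79: |R|=0.3905
R=−1: 1+5/8x = −1+3/8x ⇒ -1/4x=2 ⇒ x=2/(-1/4)=-8.0000
Confirm numerically:
  x=-7.824: |R|=0.98882 <1
  x=-7.635: |R|=0.97638 <1
  x=-6.764: |R|=0.91263 <1
  x=-6.646: |R|=0.90307 <1
  x=-8.494: |R|=1.02951 >1
  x=-8.082: |R|=1.00509 >1
So |R|<1 on (-8.0000, 0).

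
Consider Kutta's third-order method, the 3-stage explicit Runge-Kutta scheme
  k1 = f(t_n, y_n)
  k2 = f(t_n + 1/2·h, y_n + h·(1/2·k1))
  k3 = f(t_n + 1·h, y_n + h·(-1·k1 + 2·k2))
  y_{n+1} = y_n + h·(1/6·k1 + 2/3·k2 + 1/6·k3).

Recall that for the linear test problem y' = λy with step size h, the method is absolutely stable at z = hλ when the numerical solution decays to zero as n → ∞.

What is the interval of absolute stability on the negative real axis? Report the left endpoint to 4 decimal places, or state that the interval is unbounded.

(-2.5127, 0).

Test eqn y'=λy, z=hλ:
  order 3, 3-stage ⇒ R(z)=1+z+z^2/2+z^3/6
  (e.g. R(-0.53)=0.58564, |R|=0.58564)

Boundary: |R(x)|=1, x<0.
x=-0.53: |R|=0.5856
|R(-2.83)|=1.6031 |R(-1.71)|=0.0813 |R(-1.06)|=0.3033
Bisect:
  x_lo=-3.1564 |R|=2.4161  x_hi=-0.2240 |R|=0.7992
  mid=-1.69022 |R|=0.06658 →hi
  mid=-2.42331 |R|=0.85887 →hi
  mid=-2.78985 |R|=1.51724 →lo
  mid=-2.60658 |R|=1.16107 →lo
  mid=-2.51494 |R|=1.00361 →lo
  mid=-2.46912 |R|=0.92970 →hi
  mid=-2.49203 |R|=0.96627 →hi
  mid=-2.50349 |R|=0.98484 →hi
  mid=-2.50921 |R|=0.99420 →hi
  mid=-2.51208 |R|=0.99890 →hi
  ...
  [-2.51279,-2.51261] ⇒ x*=-2.5127
Stable set (-2.5127, 0).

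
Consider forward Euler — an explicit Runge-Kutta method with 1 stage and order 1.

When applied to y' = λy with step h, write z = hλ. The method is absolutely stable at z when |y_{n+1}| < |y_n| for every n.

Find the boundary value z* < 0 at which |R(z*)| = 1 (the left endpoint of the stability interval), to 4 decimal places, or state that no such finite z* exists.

z* = -2.0000.

Test eqn y'=λy, z=hλ:
  order 1, 1-stage ⇒ R(z)=1+z
  (e.g. R(-1.24)=-0.24000, |R|=0.24000)

Need |R(x)|<1, x<0.
x=-1.24: |R|=0.2400
|R(-1.36)|=0.3600 |R(-0.95)|=0.0500 |R(-0.57)|=0.4300
Bisect:
  x_lo=-2.5580 |R|=1.5580  x_hi=-0.2971 |R|=0.7029
  mid=-1.42759 |R|=0.42759 →hi
  mid=-1.99281 |R|=0.99281 →hi
  mid=-2.27542 |R|=1.27542 →lo
  mid=-2.13412 |R|=1.13412 →lo
  mid=-2.06346 |R|=1.06346 →lo
  mid=-2.02814 |R|=1.02814 →lo
  mid=-2.01047 |R|=1.01047 →lo
  mid=-2.00164 |R|=1.00164 →lo
  mid=-1.99723 |R|=0.99723 →hi
  mid=-1.99943 |R|=0.99943 →hi
  ...
  [-2.00012,-1.99999] ⇒ x*=-2.0000
So |R|<1 on (-2.0000, 0).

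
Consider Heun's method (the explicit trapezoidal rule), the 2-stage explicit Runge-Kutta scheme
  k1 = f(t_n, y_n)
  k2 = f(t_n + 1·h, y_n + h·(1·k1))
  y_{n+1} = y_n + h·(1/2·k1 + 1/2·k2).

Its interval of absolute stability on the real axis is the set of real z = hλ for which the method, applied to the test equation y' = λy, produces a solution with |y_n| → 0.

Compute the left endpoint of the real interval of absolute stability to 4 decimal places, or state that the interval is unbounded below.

z* = -2.0000.

On y'=λy, z=hλ:
  order 2, 2-stage ⇒ R(z)=1+z+z^2/2
  (e.g. R(-1.09)=0.50405, |R|=0.50405)

Boundary: |R(x)|=1, x<0.
x=-1.09: |R|=0.5040
|R(-2.15)|=1.1612 |R(-1.8)|=0.8200 |R(-0.89)|=0.5061
Bisect:
  x_lo=-2.7353 |R|=2.0057  x_hi=-0.1845 |R|=0.8325
  mid=-1.45993 |R|=0.60577 →hi
  mid=-2.09763 |R|=1.10240 →lo
  mid=-1.77878 |R|=0.80325 →hi
  mid=-1.93821 |R|=0.94011 →hi
  mid=-2.01792 |R|=1.01808 →lo
  mid=-1.97806 |R|=0.97830 →hi
  mid=-1.99799 |R|=0.99799 →hi
  mid=-2.00795 |R|=1.00799 →lo
  mid=-2.00297 |R|=1.00298 →lo
  mid=-2.00048 |R|=1.00048 →lo
  ...
  [-2.00001,-1.99986] ⇒ x*=-2.0000
So |R|<1 on (-2.0000, 0).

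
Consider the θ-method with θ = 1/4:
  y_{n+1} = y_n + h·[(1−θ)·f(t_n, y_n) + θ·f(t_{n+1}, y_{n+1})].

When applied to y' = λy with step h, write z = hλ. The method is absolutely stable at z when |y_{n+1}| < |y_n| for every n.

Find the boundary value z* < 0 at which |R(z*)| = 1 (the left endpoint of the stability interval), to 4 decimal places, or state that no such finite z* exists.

With y'=λy (z=hλ):
  y_{n+1} = y_n + z·[3/4·y_n + 1/4·y_{n+1}] ⇒ (1 − 1/4z)y_{n+1} = (1 + 3/4z)y_n
  R(z) = (1 + 3/4z)/(1 − 1/4z).

Find x<0 with |R(x)|<1.
x=-1.71: |R|=0.1979
R=−1: 1+3/4x = −1+1/4x ⇒ -1/2x=2 ⇒ x=2/(-1/2)=-4.0000
Confirm numerically:
  x=-3.706: |R|=0.92370 <1
  x=-3.393: |R|=0.83579 <1
  x=-3.116: |R|=0.75155 <1
  x=-4.573: |R|=1.13368 >1
  x=-4.223: |R|=1.05424 >1
  x=-4.045: |R|=1.01119 >1
Stable set (-4.0000, 0).

z* = -4.0000.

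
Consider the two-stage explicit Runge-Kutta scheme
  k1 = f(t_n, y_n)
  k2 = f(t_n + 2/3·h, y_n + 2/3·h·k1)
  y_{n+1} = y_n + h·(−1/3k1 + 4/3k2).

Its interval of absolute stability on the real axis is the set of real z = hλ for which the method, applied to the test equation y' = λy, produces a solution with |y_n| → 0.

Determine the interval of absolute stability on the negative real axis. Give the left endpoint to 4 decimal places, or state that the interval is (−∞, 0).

z∈(-1.1250,0).

Set f=λy, z=hλ:
  k1=λy_n ⇒ h·k1=z·y_n;  k2=λ(1+2/3z)y_n ⇒ h·k2=z(1+2/3z)y_n
  y_{n+1}/y_n = 1 − 1/3z + 4/3z(1+2/3z) = 1 + z + 8/9z²
  Hence R(z) = 1 + z + 8/9z².

Find x<0 with |R(x)|<1.
x=-1.61: |R|=1.6941
R=1: x+8/9x²=0 ⇒ x=−9/8=-1.1250; min R=1−1/(4·8/9)=0.7188>−1
Confirm numerically:
  x=-0.865: |R|=0.80009 <1
  x=-0.804: |R|=0.77059 <1
  x=-0.632: |R|=0.72304 <1
  x=-1.684: |R|=1.83676 >1
  x=-1.381: |R|=1.31425 >1
  x=-1.367: |R|=1.29406 >1
Interval (-1.1250, 0).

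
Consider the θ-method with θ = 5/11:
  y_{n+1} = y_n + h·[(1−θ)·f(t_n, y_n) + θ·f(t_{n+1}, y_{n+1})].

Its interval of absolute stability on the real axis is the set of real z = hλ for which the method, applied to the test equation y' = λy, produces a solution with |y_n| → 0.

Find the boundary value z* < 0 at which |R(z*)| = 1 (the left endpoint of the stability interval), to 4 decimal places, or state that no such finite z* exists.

With y'=λy (z=hλ):
  y_{n+1} = y_n + z·[6/11·y_n + 5/11·y_{n+1}] ⇒ (1 − 5/11z)y_{n+1} = (1 + 6/11z)y_n
  ⇒ R(z) = (1 + 6/11z)/(1 − 5/11z).

Boundary: |R(x)|=1, x<0.
x=-0.61: |R|=0.5224
R=−1: 1+6/11x = −1+5/11x ⇒ -1/11x=2 ⇒ x=2/(-1/11)=-22.0000
Confirm numerically:
  x=-14.472: |R|=0.90969 <1
  x=-14.160: |R|=0.90416 <1
  x=-12.532: |R|=0.87146 <1
  x=-9.648: |R|=0.79149 <1
  x=-22.395: |R|=1.00321 >1
  x=-22.229: |R|=1.00187 >1
  x=-22.090: |R|=1.00074 >1
Stable set (-22.0000, 0).

z* = -22.0000.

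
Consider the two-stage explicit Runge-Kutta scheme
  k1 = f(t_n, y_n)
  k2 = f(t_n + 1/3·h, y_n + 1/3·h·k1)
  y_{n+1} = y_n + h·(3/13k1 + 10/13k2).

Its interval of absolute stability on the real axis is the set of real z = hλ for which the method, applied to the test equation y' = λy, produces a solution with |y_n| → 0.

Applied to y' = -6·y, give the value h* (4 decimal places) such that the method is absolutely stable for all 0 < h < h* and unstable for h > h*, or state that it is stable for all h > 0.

Set f=λy, z=hλ:
  k1=λy_n ⇒ h·k1=z·y_n;  k2=λ(1+1/3z)y_n ⇒ h·k2=z(1+1/3z)y_n
  y_{n+1}/y_n = 1 + 3/13z + 10/13z(1+1/3z) = 1 + z + 10/39z²
  so R(z) = 1 + z + 10/39z².

Need |R(x)|<1, x<0.
x=-1.46: |R|=0.0866
R=1: x+10/39x²=0 ⇒ x=−39/10=-3.9000; min R=1−1/(4·10/39)=0.0250>−1
Confirm numerically:
  x=-2.507: |R|=0.10455 <1
  x=-2.348: |R|=0.06562 <1
  x=-1.853: |R|=0.02741 <1
  x=-4.061: |R|=1.16765 >1
  x=-4.020: |R|=1.12369 >1
  x=-4.010: |R|=1.11310 >1
So |R|<1 on (-3.9000, 0).

(-3.9000,0); λ=-6 ⇒ h* = (39/10)/6 = 0.6500.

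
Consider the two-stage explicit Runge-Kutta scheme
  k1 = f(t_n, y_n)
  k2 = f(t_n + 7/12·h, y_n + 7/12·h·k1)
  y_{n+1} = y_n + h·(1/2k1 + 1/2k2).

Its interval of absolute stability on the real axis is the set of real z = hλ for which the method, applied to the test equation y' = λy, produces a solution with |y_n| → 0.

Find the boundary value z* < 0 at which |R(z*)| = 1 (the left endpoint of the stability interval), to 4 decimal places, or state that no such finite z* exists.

z* = -3.4286.

With y'=λy (z=hλ):
  k1=λy_n ⇒ h·k1=z·y_n;  k2=λ(1+7/12z)y_n ⇒ h·k2=z(1+7/12z)y_n
  y_{n+1}/y_n = 1 + 1/2z + 1/2z(1+7/12z) = 1 + z + 7/24z²
  Hence R(z) = 1 + z + 7/24z².

Boundary: |R(x)|=1, x<0.
x=-1.65: |R|=0.1441
R=1: x+7/24x²=0 ⇒ x=−24/7=-3.4286; min R=1−1/(4·7/24)=0.1429>−1
Confirm numerically:
  x=-3.043: |R|=0.65779 <1
  x=-2.990: |R|=0.61753 <1
  x=-1.829: |R|=0.14670 <1
  x=-3.705: |R|=1.29872 >1
  x=-3.688: |R|=1.27906 >1
  x=-3.665: |R|=1.25273 >1
So |R|<1 on (-3.4286, 0).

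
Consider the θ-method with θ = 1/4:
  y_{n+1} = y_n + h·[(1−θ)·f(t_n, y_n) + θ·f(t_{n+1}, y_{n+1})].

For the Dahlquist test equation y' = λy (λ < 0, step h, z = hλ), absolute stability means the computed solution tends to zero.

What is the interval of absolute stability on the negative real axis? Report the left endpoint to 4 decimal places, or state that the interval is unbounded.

(-4.0000, 0).

Set f=λy, z=hλ:
  y_{n+1} = y_n + z·[3/4·y_n + 1/4·y_{n+1}] ⇒ (1 − 1/4z)y_{n+1} = (1 + 3/4z)y_n
  so R(z) = (1 + 3/4z)/(1 − 1/4z).

Solve |R(x)|<1 on ℝ⁻.
x=-1.54: |R|=0.1119
R=−1: 1+3/4x = −1+1/4x ⇒ -1/2x=2 ⇒ x=2/(-1/2)=-4.0000
Confirm numerically:
  x=-3.565: |R|=0.88500 <1
  x=-3.407: |R|=0.83988 <1
  x=-2.774: |R|=0.63803 <1
  x=-1.938: |R|=0.30549 <1
  x=-4.446: |R|=1.10561 >1
  x=-4.430: |R|=1.10202 >1
Interval (-4.0000, 0).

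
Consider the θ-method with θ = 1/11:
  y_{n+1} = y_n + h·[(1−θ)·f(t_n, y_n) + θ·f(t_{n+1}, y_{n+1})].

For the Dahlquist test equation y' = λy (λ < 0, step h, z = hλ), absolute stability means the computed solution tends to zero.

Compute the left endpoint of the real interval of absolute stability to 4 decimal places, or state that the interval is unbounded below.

left endpoint -2.4444.

Test eqn y'=λy, z=hλ:
  y_{n+1} = y_n + z·[10/11·y_n + 1/11·y_{n+1}] ⇒ (1 − 1/11z)y_{n+1} = (1 + 10/11z)y_n
  R(z) = (1 + 10/11z)/(1 − 1/11z).

Find x<0 with |R(x)|<1.
x=-0.63: |R|=0.4041
R=−1: 1+10/11x = −1+1/11x ⇒ -9/11x=2 ⇒ x=2/(-9/11)=-2.4444
Confirm numerically:
  x=-2.018: |R|=0.70518 <1
  x=-1.560: |R|=0.36624 <1
  x=-1.092: |R|=0.00662 <1
  x=-2.724: |R|=1.18333 >1
  x=-2.518: |R|=1.04897 >1
  x=-2.506: |R|=1.04102 >1
Interval (-2.4444, 0).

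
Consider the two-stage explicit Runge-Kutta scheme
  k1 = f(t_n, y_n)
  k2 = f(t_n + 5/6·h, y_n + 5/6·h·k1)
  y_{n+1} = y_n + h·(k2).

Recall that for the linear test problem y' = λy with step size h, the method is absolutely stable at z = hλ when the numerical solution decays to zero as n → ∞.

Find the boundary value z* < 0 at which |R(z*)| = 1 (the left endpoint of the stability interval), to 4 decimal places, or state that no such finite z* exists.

left endpoint -1.2000.

Test eqn y'=λy, z=hλ:
  k1=λy_n ⇒ h·k1=z·y_n;  k2=λ(1+5/6z)y_n ⇒ h·k2=z(1+5/6z)y_n
  y_{n+1}/y_n = 1 + z(1+5/6z) = 1 + z + 5/6z²
  ⇒ R(z) = 1 + z + 5/6z².

Solve |R(x)|<1 on ℝ⁻.
x=-1.67: |R|=1.6541
R=1: x+5/6x²=0 ⇒ x=−6/5=-1.2000; min R=1−1/(4·5/6)=0.7000>−1
Confirm numerically:
  x=-0.909: |R|=0.77957 <1
  x=-0.677: |R|=0.70494 <1
  x=-0.640: |R|=0.70133 <1
  x=-0.605: |R|=0.70002 <1
  x=-1.715: |R|=1.73602 >1
  x=-1.609: |R|=1.54840 >1
  x=-1.599: |R|=1.53167 >1
Interval (-1.2000, 0).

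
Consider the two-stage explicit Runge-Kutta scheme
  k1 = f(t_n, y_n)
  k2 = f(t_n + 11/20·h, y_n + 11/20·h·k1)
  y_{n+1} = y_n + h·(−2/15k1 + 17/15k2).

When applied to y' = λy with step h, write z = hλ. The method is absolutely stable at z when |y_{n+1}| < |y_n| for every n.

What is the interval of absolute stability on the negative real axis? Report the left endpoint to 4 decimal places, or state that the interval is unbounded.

z∈(-1.6043,0).

Set f=λy, z=hλ:
  k1=λy_n ⇒ h·k1=z·y_n;  k2=λ(1+11/20z)y_n ⇒ h·k2=z(1+11/20z)y_n
  y_{n+1}/y_n = 1 − 2/15z + 17/15z(1+11/20z) = 1 + z + 187/300z²
  so R(z) = 1 + z + 187/300z².

Need |R(x)|<1, x<0.
x=-1.71: |R|=1.1127
R=1: x+187/300x²=0 ⇒ x=−300/187=-1.6043; min R=1−1/(4·187/300)=0.5989>−1
Confirm numerically:
  x=-1.238: |R|=0.71735 <1
  x=-1.149: |R|=0.67393 <1
  x=-0.907: |R|=0.60578 <1
  x=-2.198: |R|=1.81345 >1
  x=-1.701: |R|=1.10255 >1
So |R|<1 on (-1.6043, 0).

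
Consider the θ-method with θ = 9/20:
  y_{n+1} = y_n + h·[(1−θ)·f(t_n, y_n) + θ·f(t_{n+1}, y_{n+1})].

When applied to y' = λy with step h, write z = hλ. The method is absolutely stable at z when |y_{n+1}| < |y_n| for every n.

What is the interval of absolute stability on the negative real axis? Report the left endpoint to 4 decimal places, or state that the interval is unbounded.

(-20.0000, 0).

On y'=λy, z=hλ:
  y_{n+1} = y_n + z·[11/20·y_n + 9/20·y_{n+1}] ⇒ (1 − 9/20z)y_{n+1} = (1 + 11/20z)y_n
  R(z) = (1 + 11/20z)/(1 − 9/20z).

Solve |R(x)|<1 on ℝ⁻.
x=-0.33: |R|=0.7127
R=−1: 1+11/20x = −1+9/20x ⇒ -1/10x=2 ⇒ x=2/(-1/10)=-20.0000
Confirm numerically:
  x=-19.821: |R|=0.99820 <1
  x=-18.020: |R|=0.97826 <1
  x=-8.748: |R|=0.77207 <1
  x=-20.173: |R|=1.00172 >1
  x=-20.025: |R|=1.00025 >1
Interval (-20.0000, 0).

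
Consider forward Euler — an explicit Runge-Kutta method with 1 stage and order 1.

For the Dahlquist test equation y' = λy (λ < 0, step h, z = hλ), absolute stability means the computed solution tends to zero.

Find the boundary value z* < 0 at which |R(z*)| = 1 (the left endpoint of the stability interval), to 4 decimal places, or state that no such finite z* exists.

On y'=λy, z=hλ:
  order 1, 1-stage ⇒ R(z)=1+z
  (e.g. R(-1.56)=-0.56000, |R|=0.56000)

Find x<0 with |R(x)|<1.
x=-1.56: |R|=0.5600
|R(-2.37)|=1.3700 |R(-1.8)|=0.8000 |R(-1.59)|=0.5900
Bisect:
  x_lo=-2.5160 |R|=1.5160  x_hi=-0.1143 |R|=0.8857
  mid=-1.31517 |R|=0.31517 →hi
  mid=-1.91560 |R|=0.91560 →hi
  mid=-2.21582 |R|=1.21582 →lo
  mid=-2.06571 |R|=1.06571 →lo
  mid=-1.99066 |R|=0.99066 →hi
  mid=-2.02818 |R|=1.02818 →lo
  mid=-2.00942 |R|=1.00942 →lo
  mid=-2.00004 |R|=1.00004 →lo
  mid=-1.99535 |R|=0.99535 →hi
  mid=-1.99769 |R|=0.99769 →hi
  ...
  [-2.00004,-1.99989] ⇒ x*=-2.0000
Interval (-2.0000, 0).

left endpoint -2.0000.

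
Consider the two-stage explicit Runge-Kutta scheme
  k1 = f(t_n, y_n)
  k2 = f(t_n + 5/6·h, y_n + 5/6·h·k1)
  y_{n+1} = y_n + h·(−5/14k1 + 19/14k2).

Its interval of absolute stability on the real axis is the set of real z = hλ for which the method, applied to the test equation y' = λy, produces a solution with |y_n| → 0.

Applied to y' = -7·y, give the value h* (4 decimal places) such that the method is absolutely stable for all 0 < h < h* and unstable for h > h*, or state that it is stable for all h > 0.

(-0.8842,0); λ=-7 ⇒ h* = (84/95)/7 = 0.1263.

With y'=λy (z=hλ):
  k1=λy_n ⇒ h·k1=z·y_n;  k2=λ(1+5/6z)y_n ⇒ h·k2=z(1+5/6z)y_n
  y_{n+1}/y_n = 1 − 5/14z + 19/14z(1+5/6z) = 1 + z + 95/84z²
  ⇒ R(z) = 1 + z + 95/84z².

Need |R(x)|<1, x<0.
x=-0.65: |R|=0.8278
R=1: x+95/84x²=0 ⇒ x=−84/95=-0.8842; min R=1−1/(4·95/84)=0.7789>−1
Confirm numerically:
  x=-0.784: |R|=0.91115 <1
  x=-0.620: |R|=0.81474 <1
  x=-0.525: |R|=0.78672 <1
  x=-0.441: |R|=0.77895 <1
  x=-1.163: |R|=1.36669 >1
  x=-1.162: |R|=1.36506 >1
  x=-1.009: |R|=1.14240 >1
Stable set (-0.8842, 0).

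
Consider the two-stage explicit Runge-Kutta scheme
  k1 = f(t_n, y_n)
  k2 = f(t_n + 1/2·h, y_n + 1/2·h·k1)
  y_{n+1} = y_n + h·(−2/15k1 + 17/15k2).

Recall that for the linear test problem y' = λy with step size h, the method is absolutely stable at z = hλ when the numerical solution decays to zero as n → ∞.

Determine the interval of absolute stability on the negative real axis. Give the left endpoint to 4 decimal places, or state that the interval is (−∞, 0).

With y'=λy (z=hλ):
  k1=λy_n ⇒ h·k1=z·y_n;  k2=λ(1+1/2z)y_n ⇒ h·k2=z(1+1/2z)y_n
  y_{n+1}/y_n = 1 − 2/15z + 17/15z(1+1/2z) = 1 + z + 17/30z²
  so R(z) = 1 + z + 17/30z².

Find x<0 with |R(x)|<1.
x=-1.08: |R|=0.5810
R=1: x+17/30x²=0 ⇒ x=−30/17=-1.7647; min R=1−1/(4·17/30)=0.5588>−1
Confirm numerically:
  x=-1.641: |R|=0.88497 <1
  x=-1.416: |R|=0.72020 <1
  x=-1.322: |R|=0.66835 <1
  x=-1.137: |R|=0.59557 <1
  x=-2.150: |R|=1.46942 >1
  x=-2.048: |R|=1.32877 >1
So |R|<1 on (-1.7647, 0).

z∈(-1.7647,0).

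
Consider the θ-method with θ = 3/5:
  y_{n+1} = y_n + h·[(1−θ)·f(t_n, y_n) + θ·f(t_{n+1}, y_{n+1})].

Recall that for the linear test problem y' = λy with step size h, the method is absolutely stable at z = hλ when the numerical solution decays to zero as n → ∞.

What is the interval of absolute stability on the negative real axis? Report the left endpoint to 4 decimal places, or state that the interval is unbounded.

With y'=λy (z=hλ):
  y_{n+1} = y_n + z·[2/5·y_n + 3/5·y_{n+1}] ⇒ (1 − 3/5z)y_{n+1} = (1 + 2/5z)y_n
  Hence R(z) = (1 + 2/5z)/(1 − 3/5z).

Need |R(x)|<1, x<0.
x=-1.06: |R|=0.3521
x=-2: |R|=0.0909
x=-10: |R|=0.4286
x=-100: |R|=0.6393
θ=3/5≥1/2 ⇒ |1+2/5x|<|1−3/5x| ∀x<0 ⇒ stable on all of ℝ⁻.

unbounded; (−∞, 0).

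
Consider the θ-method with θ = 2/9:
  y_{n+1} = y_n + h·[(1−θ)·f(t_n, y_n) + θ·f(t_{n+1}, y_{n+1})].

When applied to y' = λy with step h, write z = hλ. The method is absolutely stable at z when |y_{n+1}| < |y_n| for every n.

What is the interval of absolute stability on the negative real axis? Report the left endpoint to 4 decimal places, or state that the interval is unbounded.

Set f=λy, z=hλ:
  y_{n+1} = y_n + z·[7/9·y_n + 2/9·y_{n+1}] ⇒ (1 − 2/9z)y_{n+1} = (1 + 7/9z)y_n
  ⇒ R(z) = (1 + 7/9z)/(1 − 2/9z).

Need |R(x)|<1, x<0.
x=-0.47: |R|=0.5744
R=−1: 1+7/9x = −1+2/9x ⇒ -5/9x=2 ⇒ x=2/(-5/9)=-3.6000
Confirm numerically:
  x=-2.748: |R|=0.70613 <1
  x=-2.062: |R|=0.41405 <1
  x=-1.743: |R|=0.25637 <1
  x=-1.483: |R|=0.11541 <1
  x=-4.147: |R|=1.15815 >1
  x=-4.073: |R|=1.13793 >1
  x=-3.632: |R|=1.00984 >1
Interval (-3.6000, 0).

(-3.6000, 0).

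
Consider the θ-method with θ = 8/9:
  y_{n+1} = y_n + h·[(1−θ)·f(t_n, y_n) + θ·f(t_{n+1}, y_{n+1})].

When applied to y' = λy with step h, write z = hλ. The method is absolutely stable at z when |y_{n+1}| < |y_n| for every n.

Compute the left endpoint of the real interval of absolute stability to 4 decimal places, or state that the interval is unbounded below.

Test eqn y'=λy, z=hλ:
  y_{n+1} = y_n + z·[1/9·y_n + 8/9·y_{n+1}] ⇒ (1 − 8/9z)y_{n+1} = (1 + 1/9z)y_n
  Hence R(z) = (1 + 1/9z)/(1 − 8/9z).

Boundary: |R(x)|=1, x<0.
x=-1.5: |R|=0.3571
x=-2: |R|=0.2800
x=-10: |R|=0.0112
x=-100: |R|=0.1125
θ=8/9≥1/2 ⇒ |1+1/9x|<|1−8/9x| ∀x<0 ⇒ unbounded interval.

unbounded; (−∞, 0).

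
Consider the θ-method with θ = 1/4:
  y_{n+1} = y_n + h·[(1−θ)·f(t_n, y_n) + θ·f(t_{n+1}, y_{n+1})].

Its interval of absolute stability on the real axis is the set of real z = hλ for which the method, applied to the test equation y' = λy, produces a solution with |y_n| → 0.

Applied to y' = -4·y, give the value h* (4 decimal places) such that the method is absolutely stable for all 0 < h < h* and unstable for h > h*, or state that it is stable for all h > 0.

Test eqn y'=λy, z=hλ:
  y_{n+1} = y_n + z·[3/4·y_n + 1/4·y_{n+1}] ⇒ (1 − 1/4z)y_{n+1} = (1 + 3/4z)y_n
  Hence R(z) = (1 + 3/4z)/(1 − 1/4z).

Find x<0 with |R(x)|<1.
x=-1.52: |R|=0.1014
R=−1: 1+3/4x = −1+1/4x ⇒ -1/2x=2 ⇒ x=2/(-1/2)=-4.0000
Confirm numerically:
  x=-3.368: |R|=0.82845 <1
  x=-1.882: |R|=0.27984 <1
  x=-1.733: |R|=0.20914 <1
  x=-4.261: |R|=1.06319 >1
  x=-4.130: |R|=1.03198 >1
Stable set (-4.0000, 0).

(-4.0000,0); λ=-4 ⇒ h* = (4)/4 = 1.0000.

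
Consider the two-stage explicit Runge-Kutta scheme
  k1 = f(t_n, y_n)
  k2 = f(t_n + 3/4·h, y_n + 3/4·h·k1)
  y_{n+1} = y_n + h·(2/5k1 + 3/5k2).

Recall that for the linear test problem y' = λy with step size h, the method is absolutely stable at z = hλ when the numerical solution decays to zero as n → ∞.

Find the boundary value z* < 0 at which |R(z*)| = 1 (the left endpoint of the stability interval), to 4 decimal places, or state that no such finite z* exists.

Set f=λy, z=hλ:
  k1=λy_n ⇒ h·k1=z·y_n;  k2=λ(1+3/4z)y_n ⇒ h·k2=z(1+3/4z)y_n
  y_{n+1}/y_n = 1 + 2/5z + 3/5z(1+3/4z) = 1 + z + 9/20z²
  Hence R(z) = 1 + z + 9/20z².

Need |R(x)|<1, x<0.
x=-0.92: |R|=0.4609
R=1: x+9/20x²=0 ⇒ x=−20/9=-2.2222; min R=1−1/(4·9/20)=0.4444>−1
Confirm numerically:
  x=-2.068: |R|=0.85648 <1
  x=-1.590: |R|=0.54764 <1
  x=-1.498: |R|=0.51180 <1
  x=-2.715: |R|=1.60205 >1
  x=-2.474: |R|=1.28030 >1
Interval (-2.2222, 0).

left endpoint -2.2222.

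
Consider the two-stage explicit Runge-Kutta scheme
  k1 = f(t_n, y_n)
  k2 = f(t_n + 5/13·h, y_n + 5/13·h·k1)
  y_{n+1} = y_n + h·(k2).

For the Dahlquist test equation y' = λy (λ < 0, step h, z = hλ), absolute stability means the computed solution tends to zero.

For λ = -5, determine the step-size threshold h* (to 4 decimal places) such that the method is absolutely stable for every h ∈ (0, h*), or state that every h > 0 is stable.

With y'=λy (z=hλ):
  k1=λy_n ⇒ h·k1=z·y_n;  k2=λ(1+5/13z)y_n ⇒ h·k2=z(1+5/13z)y_n
  y_{n+1}/y_n = 1 + z(1+5/13z) = 1 + z + 5/13z²
  R(z) = 1 + z + 5/13z².

Find x<0 with |R(x)|<1.
x=-1.67: |R|=0.4027
R=1: x+5/13x²=0 ⇒ x=−13/5=-2.6000; min R=1−1/(4·5/13)=0.3500>−1
Confirm numerically:
  x=-1.845: |R|=0.46424 <1
  x=-1.592: |R|=0.38279 <1
  x=-1.471: |R|=0.36125 <1
  x=-1.309: |R|=0.35003 <1
  x=-3.063: |R|=1.54545 >1
  x=-3.044: |R|=1.51982 >1
  x=-2.804: |R|=1.22001 >1
Stable set (-2.6000, 0).

(-2.6000,0); λ=-5 ⇒ h* = (13/5)/5 = 0.5200.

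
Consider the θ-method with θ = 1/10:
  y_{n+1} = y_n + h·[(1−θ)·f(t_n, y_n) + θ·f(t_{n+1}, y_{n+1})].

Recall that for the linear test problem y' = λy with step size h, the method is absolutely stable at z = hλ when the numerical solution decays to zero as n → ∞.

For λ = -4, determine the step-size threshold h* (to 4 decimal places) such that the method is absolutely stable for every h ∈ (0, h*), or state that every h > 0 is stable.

(-2.5000,0); λ=-4 ⇒ h* = (5/2)/4 = 0.6250.

Test eqn y'=λy, z=hλ:
  y_{n+1} = y_n + z·[9/10·y_n + 1/10·y_{n+1}] ⇒ (1 − 1/10z)y_{n+1} = (1 + 9/10z)y_n
  ⇒ R(z) = (1 + 9/10z)/(1 − 1/10z).

Find x<0 with |R(x)|<1.
x=-1.2: |R|=0.0714
R=−1: 1+9/10x = −1+1/10x ⇒ -4/5x=2 ⇒ x=2/(-4/5)=-2.5000
Confirm numerically:
  x=-1.689: |R|=0.44495 <1
  x=-1.560: |R|=0.34948 <1
  x=-1.551: |R|=0.34274 <1
  x=-1.319: |R|=0.16530 <1
  x=-2.893: |R|=1.24385 >1
  x=-2.576: |R|=1.04835 >1
Stable set (-2.5000, 0).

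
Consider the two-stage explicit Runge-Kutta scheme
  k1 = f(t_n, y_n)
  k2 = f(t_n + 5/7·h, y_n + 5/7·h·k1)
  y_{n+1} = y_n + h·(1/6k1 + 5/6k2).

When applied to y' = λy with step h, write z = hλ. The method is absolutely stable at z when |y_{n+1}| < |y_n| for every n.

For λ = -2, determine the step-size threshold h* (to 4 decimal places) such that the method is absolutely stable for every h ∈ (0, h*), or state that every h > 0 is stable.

On y'=λy, z=hλ:
  k1=λy_n ⇒ h·k1=z·y_n;  k2=λ(1+5/7z)y_n ⇒ h·k2=z(1+5/7z)y_n
  y_{n+1}/y_n = 1 + 1/6z + 5/6z(1+5/7z) = 1 + z + 25/42z²
  ⇒ R(z) = 1 + z + 25/42z².

Need |R(x)|<1, x<0.
x=-1.3: |R|=0.7060
R=1: x+25/42x²=0 ⇒ x=−42/25=-1.6800; min R=1−1/(4·25/42)=0.5800>−1
Confirm numerically:
  x=-1.580: |R|=0.90595 <1
  x=-1.193: |R|=0.65417 <1
  x=-0.894: |R|=0.58174 <1
  x=-2.192: |R|=1.66804 >1
  x=-1.999: |R|=1.37957 >1
  x=-1.915: |R|=1.26787 >1
Interval (-1.6800, 0).

(-1.6800,0); λ=-2 ⇒ h* = (42/25)/2 = 0.8400.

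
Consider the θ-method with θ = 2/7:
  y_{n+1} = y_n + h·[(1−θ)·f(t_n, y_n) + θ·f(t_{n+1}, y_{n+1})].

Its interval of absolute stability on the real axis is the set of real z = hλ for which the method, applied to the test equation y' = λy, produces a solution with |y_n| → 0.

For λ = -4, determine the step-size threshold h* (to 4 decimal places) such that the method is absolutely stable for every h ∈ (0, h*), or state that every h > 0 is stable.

Set f=λy, z=hλ:
  y_{n+1} = y_n + z·[5/7·y_n + 2/7·y_{n+1}] ⇒ (1 − 2/7z)y_{n+1} = (1 + 5/7z)y_n
  R(z) = (1 + 5/7z)/(1 − 2/7z).

Need |R(x)|<1, x<0.
x=-1.01: |R|=0.2162
R=−1: 1+5/7x = −1+2/7x ⇒ -3/7x=2 ⇒ x=2/(-3/7)=-4.6667
Confirm numerically:
  x=-4.616: |R|=0.99064 <1
  x=-3.890: |R|=0.84235 <1
  x=-1.953: |R|=0.25353 <1
  x=-5.159: |R|=1.08529 >1
  x=-5.073: |R|=1.07110 >1
  x=-4.968: |R|=1.05338 >1
Stable set (-4.6667, 0).

(-4.6667,0); λ=-4 ⇒ h* = (14/3)/4 = 1.1667.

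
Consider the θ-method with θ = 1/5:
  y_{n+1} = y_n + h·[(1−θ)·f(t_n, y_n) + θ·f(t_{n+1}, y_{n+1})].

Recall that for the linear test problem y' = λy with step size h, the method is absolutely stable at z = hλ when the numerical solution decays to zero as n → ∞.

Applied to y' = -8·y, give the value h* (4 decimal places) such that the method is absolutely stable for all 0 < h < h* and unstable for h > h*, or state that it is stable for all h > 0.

Test eqn y'=λy, z=hλ:
  y_{n+1} = y_n + z·[4/5·y_n + 1/5·y_{n+1}] ⇒ (1 − 1/5z)y_{n+1} = (1 + 4/5z)y_n
  Hence R(z) = (1 + 4/5z)/(1 − 1/5z).

Solve |R(x)|<1 on ℝ⁻.
x=-0.93: |R|=0.2159
R=−1: 1+4/5x = −1+1/5x ⇒ -3/5x=2 ⇒ x=2/(-3/5)=-3.3333
Confirm numerically:
  x=-3.016: |R|=0.88124 <1
  x=-2.388: |R|=0.61613 <1
  x=-1.949: |R|=0.40236 <1
  x=-1.661: |R|=0.24681 <1
  x=-3.745: |R|=1.14122 >1
  x=-3.718: |R|=1.13237 >1
Interval (-3.3333, 0).

(-3.3333,0); λ=-8 ⇒ h* = (10/3)/8 = 0.4167.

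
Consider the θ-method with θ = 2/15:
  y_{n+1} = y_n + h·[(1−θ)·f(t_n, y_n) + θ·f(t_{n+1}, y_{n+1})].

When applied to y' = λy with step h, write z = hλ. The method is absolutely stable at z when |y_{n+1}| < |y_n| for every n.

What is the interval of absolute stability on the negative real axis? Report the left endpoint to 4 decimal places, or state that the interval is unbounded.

z∈(-2.7273,0).

Test eqn y'=λy, z=hλ:
  y_{n+1} = y_n + z·[13/15·y_n + 2/15·y_{n+1}] ⇒ (1 − 2/15z)y_{n+1} = (1 + 13/15z)y_n
  ⇒ R(z) = (1 + 13/15z)/(1 − 2/15z).

Solve |R(x)|<1 on ℝ⁻.
x=-1.13: |R|=0.0180
R=−1: 1+13/15x = −1+2/15x ⇒ -11/15x=2 ⇒ x=2/(-11/15)=-2.7273
Confirm numerically:
  x=-2.419: |R|=0.82907 <1
  x=-2.321: |R|=0.77248 <1
  x=-2.276: |R|=0.74611 <1
  x=-1.520: |R|=0.26386 <1
  x=-3.223: |R|=1.25427 >1
  x=-3.150: |R|=1.21831 >1
So |R|<1 on (-2.7273, 0).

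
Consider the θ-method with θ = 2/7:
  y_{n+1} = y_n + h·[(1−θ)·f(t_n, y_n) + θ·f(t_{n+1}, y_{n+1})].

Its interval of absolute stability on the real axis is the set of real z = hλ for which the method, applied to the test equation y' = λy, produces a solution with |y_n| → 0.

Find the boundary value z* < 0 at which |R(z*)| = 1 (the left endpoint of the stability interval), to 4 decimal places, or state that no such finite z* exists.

Set f=λy, z=hλ:
  y_{n+1} = y_n + z·[5/7·y_n + 2/7·y_{n+1}] ⇒ (1 − 2/7z)y_{n+1} = (1 + 5/7z)y_n
  Hence R(z) = (1 + 5/7z)/(1 − 2/7z).

Boundary: |R(x)|=1, x<0.
x=-0.49: |R|=0.5702
R=−1: 1+5/7x = −1+2/7x ⇒ -3/7x=2 ⇒ x=2/(-3/7)=-4.6667
Confirm numerically:
  x=-3.332: |R|=0.70697 <1
  x=-3.114: |R|=0.64787 <1
  x=-1.989: |R|=0.26826 <1
  x=-4.999: |R|=1.05865 >1
  x=-4.776: |R|=1.01982 >1
So |R|<1 on (-4.6667, 0).

left endpoint -4.6667.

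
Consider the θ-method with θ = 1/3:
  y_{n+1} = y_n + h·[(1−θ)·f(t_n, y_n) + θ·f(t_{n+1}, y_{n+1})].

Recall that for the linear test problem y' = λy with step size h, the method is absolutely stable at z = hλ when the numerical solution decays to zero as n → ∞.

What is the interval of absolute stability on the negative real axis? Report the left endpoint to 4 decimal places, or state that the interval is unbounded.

Set f=λy, z=hλ:
  y_{n+1} = y_n + z·[2/3·y_n + 1/3·y_{n+1}] ⇒ (1 − 1/3z)y_{n+1} = (1 + 2/3z)y_n
  Hence R(z) = (1 + 2/3z)/(1 − 1/3z).

Boundary: |R(x)|=1, x<0.
x=-1.35: |R|=0.0690
R=−1: 1+2/3x = −1+1/3x ⇒ -1/3x=2 ⇒ x=2/(-1/3)=-6.0000
Confirm numerically:
  x=-5.843: |R|=0.98225 <1
  x=-5.031: |R|=0.87934 <1
  x=-4.648: |R|=0.82322 <1
  x=-2.769: |R|=0.43994 <1
  x=-6.576: |R|=1.06015 >1
  x=-6.205: |R|=1.02227 >1
So |R|<1 on (-6.0000, 0).

z∈(-6.0000,0).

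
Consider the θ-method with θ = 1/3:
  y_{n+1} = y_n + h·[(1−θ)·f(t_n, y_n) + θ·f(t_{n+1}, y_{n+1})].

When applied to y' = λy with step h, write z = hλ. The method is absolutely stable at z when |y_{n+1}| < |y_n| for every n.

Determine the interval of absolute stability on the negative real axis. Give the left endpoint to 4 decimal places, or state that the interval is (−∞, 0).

With y'=λy (z=hλ):
  y_{n+1} = y_n + z·[2/3·y_n + 1/3·y_{n+1}] ⇒ (1 − 1/3z)y_{n+1} = (1 + 2/3z)y_n
  so R(z) = (1 + 2/3z)/(1 − 1/3z).

Boundary: |R(x)|=1, x<0.
x=-1.4: |R|=0.0455
R=−1: 1+2/3x = −1+1/3x ⇒ -1/3x=2 ⇒ x=2/(-1/3)=-6.0000
Confirm numerically:
  x=-5.693: |R|=0.96468 <1
  x=-3.663: |R|=0.64926 <1
  x=-3.552: |R|=0.62637 <1
  x=-2.871: |R|=0.46704 <1
  x=-6.498: |R|=1.05243 >1
  x=-6.312: |R|=1.03351 >1
  x=-6.027: |R|=1.00299 >1
So |R|<1 on (-6.0000, 0).

(-6.0000, 0).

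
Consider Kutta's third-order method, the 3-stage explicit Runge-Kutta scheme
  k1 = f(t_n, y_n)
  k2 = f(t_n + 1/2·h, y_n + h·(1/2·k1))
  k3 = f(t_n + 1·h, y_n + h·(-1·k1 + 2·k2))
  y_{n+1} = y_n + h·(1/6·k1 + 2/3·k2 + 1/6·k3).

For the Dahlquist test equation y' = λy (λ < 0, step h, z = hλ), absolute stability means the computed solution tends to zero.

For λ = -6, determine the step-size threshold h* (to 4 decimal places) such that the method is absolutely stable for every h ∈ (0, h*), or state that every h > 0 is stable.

Test eqn y'=λy, z=hλ:
  order 3, 3-stage ⇒ R(z)=1+z+z^2/2+z^3/6
  (e.g. R(-1.28)=0.18967, |R|=0.18967)

Need |R(x)|<1, x<0.
x=-1.28: |R|=0.1897
|R(-2.84)|=1.6249 |R(-1.78)|=0.1358 |R(-0.9)|=0.3835
Bisect:
  x_lo=-3.2974 |R|=2.8362  x_hi=-0.3443 |R|=0.7081
  mid=-1.82085 |R|=0.16927 →hi
  mid=-2.55911 |R|=1.07787 →lo
  mid=-2.18998 |R|=0.54250 →hi
  mid=-2.37454 |R|=0.78678 →hi
  mid=-2.46683 |R|=0.92608 →hi
  mid=-2.51297 |R|=1.00036 →lo
  mid=-2.48990 |R|=0.96282 →hi
  mid=-2.50143 |R|=0.98149 →hi
  mid=-2.50720 |R|=0.99090 →hi
  mid=-2.51008 |R|=0.99563 →hi
  ...
  [-2.51279,-2.51261] ⇒ x*=-2.5127
Interval (-2.5127, 0).

(-2.5127,0); λ=-6 ⇒ h* = 0.4188.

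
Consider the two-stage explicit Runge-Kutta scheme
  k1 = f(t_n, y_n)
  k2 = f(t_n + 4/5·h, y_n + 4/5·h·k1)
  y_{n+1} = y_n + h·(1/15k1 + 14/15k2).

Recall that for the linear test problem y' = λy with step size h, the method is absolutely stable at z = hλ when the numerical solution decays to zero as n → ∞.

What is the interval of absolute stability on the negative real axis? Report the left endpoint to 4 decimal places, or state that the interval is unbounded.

z∈(-1.3393,0).

Test eqn y'=λy, z=hλ:
  k1=λy_n ⇒ h·k1=z·y_n;  k2=λ(1+4/5z)y_n ⇒ h·k2=z(1+4/5z)y_n
  y_{n+1}/y_n = 1 + 1/15z + 14/15z(1+4/5z) = 1 + z + 56/75z²
  R(z) = 1 + z + 56/75z².

Solve |R(x)|<1 on ℝ⁻.
x=-1.47: |R|=1.1435
R=1: x+56/75x²=0 ⇒ x=−75/56=-1.3393; min R=1−1/(4·56/75)=0.6652>−1
Confirm numerically:
  x=-1.071: |R|=0.78546 <1
  x=-0.813: |R|=0.68052 <1
  x=-0.555: |R|=0.67499 <1
  x=-1.563: |R|=1.26108 >1
  x=-1.387: |R|=1.04941 >1
Stable set (-1.3393, 0).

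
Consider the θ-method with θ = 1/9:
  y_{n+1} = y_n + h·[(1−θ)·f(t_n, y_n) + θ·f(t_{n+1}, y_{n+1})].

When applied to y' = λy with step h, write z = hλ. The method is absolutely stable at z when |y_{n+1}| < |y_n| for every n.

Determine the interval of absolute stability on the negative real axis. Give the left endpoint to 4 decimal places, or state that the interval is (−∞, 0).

(-2.5714, 0).

With y'=λy (z=hλ):
  y_{n+1} = y_n + z·[8/9·y_n + 1/9·y_{n+1}] ⇒ (1 − 1/9z)y_{n+1} = (1 + 8/9z)y_n
  so R(z) = (1 + 8/9z)/(1 − 1/9z).

Solve |R(x)|<1 on ℝ⁻.
x=-0.39: |R|=0.6262
R=−1: 1+8/9x = −1+1/9x ⇒ -7/9x=2 ⇒ x=2/(-7/9)=-2.5714
Confirm numerically:
  x=-2.366: |R|=0.87348 <1
  x=-1.501: |R|=0.28645 <1
  x=-1.038: |R|=0.06934 <1
  x=-2.735: |R|=1.09757 >1
  x=-2.700: |R|=1.07692 >1
  x=-2.612: |R|=1.02446 >1
Interval (-2.5714, 0).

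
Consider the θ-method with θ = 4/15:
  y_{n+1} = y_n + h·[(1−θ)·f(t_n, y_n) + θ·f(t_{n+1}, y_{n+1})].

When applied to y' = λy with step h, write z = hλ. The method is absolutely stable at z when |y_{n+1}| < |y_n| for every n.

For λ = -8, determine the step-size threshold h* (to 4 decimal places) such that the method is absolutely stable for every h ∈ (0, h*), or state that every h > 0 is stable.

(-4.2857,0); λ=-8 ⇒ h* = (30/7)/8 = 0.5357.

Set f=λy, z=hλ:
  y_{n+1} = y_n + z·[11/15·y_n + 4/15·y_{n+1}] ⇒ (1 − 4/15z)y_{n+1} = (1 + 11/15z)y_n
  ⇒ R(z) = (1 + 11/15z)/(1 − 4/15z).

Need |R(x)|<1, x<0.
x=-0.31: |R|=0.7137
R=−1: 1+11/15x = −1+4/15x ⇒ -7/15x=2 ⇒ x=2/(-7/15)=-4.2857
Confirm numerically:
  x=-4.119: |R|=0.96292 <1
  x=-3.799: |R|=0.88717 <1
  x=-3.528: |R|=0.81781 <1
  x=-3.070: |R|=0.68805 <1
  x=-4.761: |R|=1.09773 >1
  x=-4.601: |R|=1.06607 >1
  x=-4.505: |R|=1.04649 >1
Interval (-4.2857, 0).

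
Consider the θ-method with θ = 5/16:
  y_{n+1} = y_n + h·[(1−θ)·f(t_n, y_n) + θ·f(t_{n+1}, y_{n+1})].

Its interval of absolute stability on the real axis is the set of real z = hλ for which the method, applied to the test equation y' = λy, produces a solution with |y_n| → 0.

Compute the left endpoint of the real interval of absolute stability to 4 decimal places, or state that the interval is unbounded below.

Test eqn y'=λy, z=hλ:
  y_{n+1} = y_n + z·[11/16·y_n + 5/16·y_{n+1}] ⇒ (1 − 5/16z)y_{n+1} = (1 + 11/16z)y_n
  R(z) = (1 + 11/16z)/(1 − 5/16z).

Need |R(x)|<1, x<0.
x=-1.1: |R|=0.1814
R=−1: 1+11/16x = −1+5/16x ⇒ -3/8x=2 ⇒ x=2/(-3/8)=-5.3333
Confirm numerically:
  x=-4.655: |R|=0.89637 <1
  x=-4.112: |R|=0.79956 <1
  x=-3.113: |R|=0.57795 <1
  x=-2.967: |R|=0.53955 <1
  x=-5.822: |R|=1.06500 >1
  x=-5.693: |R|=1.04853 >1
  x=-5.661: |R|=1.04437 >1
Stable set (-5.3333, 0).

z* = -5.3333.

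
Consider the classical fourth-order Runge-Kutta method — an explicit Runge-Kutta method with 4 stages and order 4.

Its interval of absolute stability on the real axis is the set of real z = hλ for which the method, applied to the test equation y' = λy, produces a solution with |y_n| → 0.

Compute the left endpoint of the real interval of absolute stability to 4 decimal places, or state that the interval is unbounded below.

On y'=λy, z=hλ:
  order 4, 4-stage ⇒ R(z)=1+z+z^2/2+z^3/6+z^4/24
  (e.g. R(-0.71)=0.49299, |R|=0.49299)

Find x<0 with |R(x)|<1.
x=-0.71: |R|=0.4930
|R(-2.9)|=1.1872 |R(-1.93)|=0.3124 |R(-0.51)|=0.6008
Bisect:
  x_lo=-3.2386 |R|=1.9279  x_hi=-0.2544 |R|=0.7754
  mid=-1.74650 |R|=0.27842 →hi
  mid=-2.49254 |R|=0.64117 →hi
  mid=-2.86555 |R|=1.12790 →lo
  mid=-2.67904 |R|=0.85128 →hi
  mid=-2.77230 |R|=0.98058 →hi
  mid=-2.81893 |R|=1.05190 →lo
  mid=-2.79561 |R|=1.01567 →lo
  mid=-2.78396 |R|=0.99798 →hi
  mid=-2.78978 |R|=1.00679 →lo
  mid=-2.78687 |R|=1.00238 →lo
  ...
  [-2.78541,-2.78523] ⇒ x*=-2.7853
Stable set (-2.7853, 0).

z* = -2.7853.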